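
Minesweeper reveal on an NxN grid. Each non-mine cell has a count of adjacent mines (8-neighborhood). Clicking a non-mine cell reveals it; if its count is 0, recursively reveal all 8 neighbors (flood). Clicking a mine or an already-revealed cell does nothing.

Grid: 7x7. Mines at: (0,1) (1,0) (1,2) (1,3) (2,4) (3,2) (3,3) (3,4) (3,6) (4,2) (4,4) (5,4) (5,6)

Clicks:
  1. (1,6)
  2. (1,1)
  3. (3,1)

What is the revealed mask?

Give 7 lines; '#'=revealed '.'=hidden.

Click 1 (1,6) count=0: revealed 8 new [(0,4) (0,5) (0,6) (1,4) (1,5) (1,6) (2,5) (2,6)] -> total=8
Click 2 (1,1) count=3: revealed 1 new [(1,1)] -> total=9
Click 3 (3,1) count=2: revealed 1 new [(3,1)] -> total=10

Answer: ....###
.#..###
.....##
.#.....
.......
.......
.......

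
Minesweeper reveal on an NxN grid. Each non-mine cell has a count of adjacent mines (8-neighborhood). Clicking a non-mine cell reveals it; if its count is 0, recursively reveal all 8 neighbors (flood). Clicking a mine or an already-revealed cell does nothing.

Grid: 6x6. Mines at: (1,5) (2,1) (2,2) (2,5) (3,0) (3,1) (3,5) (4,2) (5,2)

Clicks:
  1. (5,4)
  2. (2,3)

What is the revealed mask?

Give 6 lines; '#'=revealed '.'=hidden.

Click 1 (5,4) count=0: revealed 6 new [(4,3) (4,4) (4,5) (5,3) (5,4) (5,5)] -> total=6
Click 2 (2,3) count=1: revealed 1 new [(2,3)] -> total=7

Answer: ......
......
...#..
......
...###
...###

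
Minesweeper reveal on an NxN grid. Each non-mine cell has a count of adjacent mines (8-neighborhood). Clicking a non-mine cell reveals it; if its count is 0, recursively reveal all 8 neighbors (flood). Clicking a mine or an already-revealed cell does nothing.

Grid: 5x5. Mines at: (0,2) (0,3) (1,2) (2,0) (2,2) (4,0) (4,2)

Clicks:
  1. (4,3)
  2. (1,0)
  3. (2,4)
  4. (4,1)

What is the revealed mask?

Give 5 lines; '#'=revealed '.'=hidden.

Answer: .....
#..##
...##
...##
.#.##

Derivation:
Click 1 (4,3) count=1: revealed 1 new [(4,3)] -> total=1
Click 2 (1,0) count=1: revealed 1 new [(1,0)] -> total=2
Click 3 (2,4) count=0: revealed 7 new [(1,3) (1,4) (2,3) (2,4) (3,3) (3,4) (4,4)] -> total=9
Click 4 (4,1) count=2: revealed 1 new [(4,1)] -> total=10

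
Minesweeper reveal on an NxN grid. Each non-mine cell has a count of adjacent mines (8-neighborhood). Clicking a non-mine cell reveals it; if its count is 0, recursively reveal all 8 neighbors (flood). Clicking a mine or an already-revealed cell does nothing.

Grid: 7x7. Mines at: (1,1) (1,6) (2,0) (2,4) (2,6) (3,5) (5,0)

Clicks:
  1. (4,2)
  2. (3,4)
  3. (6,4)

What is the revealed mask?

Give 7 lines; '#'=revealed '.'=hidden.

Answer: .......
.......
.###...
.####..
.######
.######
.######

Derivation:
Click 1 (4,2) count=0: revealed 25 new [(2,1) (2,2) (2,3) (3,1) (3,2) (3,3) (3,4) (4,1) (4,2) (4,3) (4,4) (4,5) (4,6) (5,1) (5,2) (5,3) (5,4) (5,5) (5,6) (6,1) (6,2) (6,3) (6,4) (6,5) (6,6)] -> total=25
Click 2 (3,4) count=2: revealed 0 new [(none)] -> total=25
Click 3 (6,4) count=0: revealed 0 new [(none)] -> total=25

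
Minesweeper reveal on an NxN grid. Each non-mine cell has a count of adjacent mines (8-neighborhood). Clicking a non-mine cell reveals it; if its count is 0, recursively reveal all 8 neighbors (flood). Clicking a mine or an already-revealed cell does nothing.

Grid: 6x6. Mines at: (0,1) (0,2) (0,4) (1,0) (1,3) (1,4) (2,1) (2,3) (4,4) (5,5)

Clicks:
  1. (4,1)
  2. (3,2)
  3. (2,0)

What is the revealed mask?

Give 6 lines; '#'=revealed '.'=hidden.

Click 1 (4,1) count=0: revealed 12 new [(3,0) (3,1) (3,2) (3,3) (4,0) (4,1) (4,2) (4,3) (5,0) (5,1) (5,2) (5,3)] -> total=12
Click 2 (3,2) count=2: revealed 0 new [(none)] -> total=12
Click 3 (2,0) count=2: revealed 1 new [(2,0)] -> total=13

Answer: ......
......
#.....
####..
####..
####..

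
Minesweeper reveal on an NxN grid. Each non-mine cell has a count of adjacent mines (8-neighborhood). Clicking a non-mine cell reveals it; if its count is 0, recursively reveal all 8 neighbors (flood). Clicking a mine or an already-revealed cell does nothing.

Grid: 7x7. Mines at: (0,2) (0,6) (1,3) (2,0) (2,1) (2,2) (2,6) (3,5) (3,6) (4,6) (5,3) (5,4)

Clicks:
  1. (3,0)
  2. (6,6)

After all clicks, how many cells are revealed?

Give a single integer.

Click 1 (3,0) count=2: revealed 1 new [(3,0)] -> total=1
Click 2 (6,6) count=0: revealed 4 new [(5,5) (5,6) (6,5) (6,6)] -> total=5

Answer: 5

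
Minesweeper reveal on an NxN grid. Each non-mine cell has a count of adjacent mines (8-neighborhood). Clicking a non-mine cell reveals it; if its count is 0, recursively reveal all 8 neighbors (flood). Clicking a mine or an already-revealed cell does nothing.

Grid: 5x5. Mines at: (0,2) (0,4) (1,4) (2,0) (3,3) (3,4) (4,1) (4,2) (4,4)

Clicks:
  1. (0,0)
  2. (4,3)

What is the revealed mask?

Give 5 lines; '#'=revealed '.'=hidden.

Click 1 (0,0) count=0: revealed 4 new [(0,0) (0,1) (1,0) (1,1)] -> total=4
Click 2 (4,3) count=4: revealed 1 new [(4,3)] -> total=5

Answer: ##...
##...
.....
.....
...#.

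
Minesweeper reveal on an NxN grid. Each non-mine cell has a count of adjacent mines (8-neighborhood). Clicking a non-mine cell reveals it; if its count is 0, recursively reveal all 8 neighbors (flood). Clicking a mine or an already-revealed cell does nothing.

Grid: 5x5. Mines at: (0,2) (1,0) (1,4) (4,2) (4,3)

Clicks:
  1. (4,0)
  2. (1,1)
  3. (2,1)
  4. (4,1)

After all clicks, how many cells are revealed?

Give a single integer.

Answer: 7

Derivation:
Click 1 (4,0) count=0: revealed 6 new [(2,0) (2,1) (3,0) (3,1) (4,0) (4,1)] -> total=6
Click 2 (1,1) count=2: revealed 1 new [(1,1)] -> total=7
Click 3 (2,1) count=1: revealed 0 new [(none)] -> total=7
Click 4 (4,1) count=1: revealed 0 new [(none)] -> total=7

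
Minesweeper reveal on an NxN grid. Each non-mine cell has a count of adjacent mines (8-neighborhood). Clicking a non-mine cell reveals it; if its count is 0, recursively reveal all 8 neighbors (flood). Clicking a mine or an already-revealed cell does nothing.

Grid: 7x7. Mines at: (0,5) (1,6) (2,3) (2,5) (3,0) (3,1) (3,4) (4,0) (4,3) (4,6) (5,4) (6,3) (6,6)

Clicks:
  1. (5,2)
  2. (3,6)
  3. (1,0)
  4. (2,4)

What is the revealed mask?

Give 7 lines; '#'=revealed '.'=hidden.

Answer: #####..
#####..
###.#..
......#
.......
..#....
.......

Derivation:
Click 1 (5,2) count=2: revealed 1 new [(5,2)] -> total=1
Click 2 (3,6) count=2: revealed 1 new [(3,6)] -> total=2
Click 3 (1,0) count=0: revealed 13 new [(0,0) (0,1) (0,2) (0,3) (0,4) (1,0) (1,1) (1,2) (1,3) (1,4) (2,0) (2,1) (2,2)] -> total=15
Click 4 (2,4) count=3: revealed 1 new [(2,4)] -> total=16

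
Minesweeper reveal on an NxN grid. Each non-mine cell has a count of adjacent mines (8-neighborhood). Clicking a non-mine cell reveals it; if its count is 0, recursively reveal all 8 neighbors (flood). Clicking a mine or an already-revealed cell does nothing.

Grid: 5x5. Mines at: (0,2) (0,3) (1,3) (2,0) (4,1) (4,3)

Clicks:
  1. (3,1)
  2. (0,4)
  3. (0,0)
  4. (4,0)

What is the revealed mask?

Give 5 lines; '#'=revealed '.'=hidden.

Answer: ##..#
##...
.....
.#...
#....

Derivation:
Click 1 (3,1) count=2: revealed 1 new [(3,1)] -> total=1
Click 2 (0,4) count=2: revealed 1 new [(0,4)] -> total=2
Click 3 (0,0) count=0: revealed 4 new [(0,0) (0,1) (1,0) (1,1)] -> total=6
Click 4 (4,0) count=1: revealed 1 new [(4,0)] -> total=7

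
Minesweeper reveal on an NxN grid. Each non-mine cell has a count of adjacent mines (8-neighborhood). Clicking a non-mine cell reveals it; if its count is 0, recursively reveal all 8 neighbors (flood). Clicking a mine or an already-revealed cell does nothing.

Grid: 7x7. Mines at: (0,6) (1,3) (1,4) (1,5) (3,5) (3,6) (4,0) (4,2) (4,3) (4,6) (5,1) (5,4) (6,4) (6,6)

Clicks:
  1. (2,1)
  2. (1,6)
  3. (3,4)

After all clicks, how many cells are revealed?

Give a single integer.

Click 1 (2,1) count=0: revealed 12 new [(0,0) (0,1) (0,2) (1,0) (1,1) (1,2) (2,0) (2,1) (2,2) (3,0) (3,1) (3,2)] -> total=12
Click 2 (1,6) count=2: revealed 1 new [(1,6)] -> total=13
Click 3 (3,4) count=2: revealed 1 new [(3,4)] -> total=14

Answer: 14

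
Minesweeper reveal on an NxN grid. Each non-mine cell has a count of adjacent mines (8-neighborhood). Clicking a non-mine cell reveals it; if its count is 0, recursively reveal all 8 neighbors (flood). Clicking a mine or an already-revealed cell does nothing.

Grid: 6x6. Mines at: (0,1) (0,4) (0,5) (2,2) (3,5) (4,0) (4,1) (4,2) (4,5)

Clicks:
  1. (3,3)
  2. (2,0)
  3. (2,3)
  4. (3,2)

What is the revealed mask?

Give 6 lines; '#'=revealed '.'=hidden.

Click 1 (3,3) count=2: revealed 1 new [(3,3)] -> total=1
Click 2 (2,0) count=0: revealed 6 new [(1,0) (1,1) (2,0) (2,1) (3,0) (3,1)] -> total=7
Click 3 (2,3) count=1: revealed 1 new [(2,3)] -> total=8
Click 4 (3,2) count=3: revealed 1 new [(3,2)] -> total=9

Answer: ......
##....
##.#..
####..
......
......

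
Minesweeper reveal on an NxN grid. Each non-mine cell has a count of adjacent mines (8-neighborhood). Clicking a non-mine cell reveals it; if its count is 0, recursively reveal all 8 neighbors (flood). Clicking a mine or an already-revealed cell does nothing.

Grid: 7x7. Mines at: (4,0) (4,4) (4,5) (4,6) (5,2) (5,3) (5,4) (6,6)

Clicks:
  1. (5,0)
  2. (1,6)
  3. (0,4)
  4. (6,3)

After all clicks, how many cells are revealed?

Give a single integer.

Answer: 33

Derivation:
Click 1 (5,0) count=1: revealed 1 new [(5,0)] -> total=1
Click 2 (1,6) count=0: revealed 31 new [(0,0) (0,1) (0,2) (0,3) (0,4) (0,5) (0,6) (1,0) (1,1) (1,2) (1,3) (1,4) (1,5) (1,6) (2,0) (2,1) (2,2) (2,3) (2,4) (2,5) (2,6) (3,0) (3,1) (3,2) (3,3) (3,4) (3,5) (3,6) (4,1) (4,2) (4,3)] -> total=32
Click 3 (0,4) count=0: revealed 0 new [(none)] -> total=32
Click 4 (6,3) count=3: revealed 1 new [(6,3)] -> total=33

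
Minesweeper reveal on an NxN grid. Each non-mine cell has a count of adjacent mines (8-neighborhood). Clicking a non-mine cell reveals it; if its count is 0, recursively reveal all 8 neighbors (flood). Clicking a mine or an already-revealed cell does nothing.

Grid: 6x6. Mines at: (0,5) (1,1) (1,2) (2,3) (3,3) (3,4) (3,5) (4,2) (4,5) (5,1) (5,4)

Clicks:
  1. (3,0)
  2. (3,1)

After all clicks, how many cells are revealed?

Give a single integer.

Click 1 (3,0) count=0: revealed 6 new [(2,0) (2,1) (3,0) (3,1) (4,0) (4,1)] -> total=6
Click 2 (3,1) count=1: revealed 0 new [(none)] -> total=6

Answer: 6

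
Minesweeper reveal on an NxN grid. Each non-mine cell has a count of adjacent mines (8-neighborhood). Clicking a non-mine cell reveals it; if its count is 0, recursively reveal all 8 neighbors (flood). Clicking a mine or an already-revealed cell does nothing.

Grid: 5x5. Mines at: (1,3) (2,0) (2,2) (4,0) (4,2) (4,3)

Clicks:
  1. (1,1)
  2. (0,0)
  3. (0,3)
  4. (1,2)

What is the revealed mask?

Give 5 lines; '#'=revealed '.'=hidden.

Answer: ####.
###..
.....
.....
.....

Derivation:
Click 1 (1,1) count=2: revealed 1 new [(1,1)] -> total=1
Click 2 (0,0) count=0: revealed 5 new [(0,0) (0,1) (0,2) (1,0) (1,2)] -> total=6
Click 3 (0,3) count=1: revealed 1 new [(0,3)] -> total=7
Click 4 (1,2) count=2: revealed 0 new [(none)] -> total=7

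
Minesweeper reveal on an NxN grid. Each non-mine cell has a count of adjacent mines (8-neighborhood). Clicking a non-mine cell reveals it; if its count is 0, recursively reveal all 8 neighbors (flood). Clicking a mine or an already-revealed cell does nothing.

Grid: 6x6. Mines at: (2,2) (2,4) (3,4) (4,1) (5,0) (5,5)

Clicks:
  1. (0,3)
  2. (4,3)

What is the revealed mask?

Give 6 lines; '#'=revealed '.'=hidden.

Click 1 (0,3) count=0: revealed 16 new [(0,0) (0,1) (0,2) (0,3) (0,4) (0,5) (1,0) (1,1) (1,2) (1,3) (1,4) (1,5) (2,0) (2,1) (3,0) (3,1)] -> total=16
Click 2 (4,3) count=1: revealed 1 new [(4,3)] -> total=17

Answer: ######
######
##....
##....
...#..
......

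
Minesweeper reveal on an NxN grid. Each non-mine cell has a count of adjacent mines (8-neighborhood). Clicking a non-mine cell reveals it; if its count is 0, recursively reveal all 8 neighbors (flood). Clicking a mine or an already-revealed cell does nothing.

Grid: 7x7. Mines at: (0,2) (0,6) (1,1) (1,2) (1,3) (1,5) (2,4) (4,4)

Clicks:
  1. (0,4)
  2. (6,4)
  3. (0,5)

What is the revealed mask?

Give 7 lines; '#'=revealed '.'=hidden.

Click 1 (0,4) count=2: revealed 1 new [(0,4)] -> total=1
Click 2 (6,4) count=0: revealed 32 new [(2,0) (2,1) (2,2) (2,3) (2,5) (2,6) (3,0) (3,1) (3,2) (3,3) (3,5) (3,6) (4,0) (4,1) (4,2) (4,3) (4,5) (4,6) (5,0) (5,1) (5,2) (5,3) (5,4) (5,5) (5,6) (6,0) (6,1) (6,2) (6,3) (6,4) (6,5) (6,6)] -> total=33
Click 3 (0,5) count=2: revealed 1 new [(0,5)] -> total=34

Answer: ....##.
.......
####.##
####.##
####.##
#######
#######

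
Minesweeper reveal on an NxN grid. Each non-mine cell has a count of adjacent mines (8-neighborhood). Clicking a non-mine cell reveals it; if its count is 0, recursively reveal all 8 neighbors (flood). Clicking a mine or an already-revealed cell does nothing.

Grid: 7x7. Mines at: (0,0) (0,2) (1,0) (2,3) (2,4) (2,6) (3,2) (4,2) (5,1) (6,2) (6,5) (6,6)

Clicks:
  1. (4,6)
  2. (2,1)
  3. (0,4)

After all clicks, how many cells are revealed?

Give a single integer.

Answer: 21

Derivation:
Click 1 (4,6) count=0: revealed 12 new [(3,3) (3,4) (3,5) (3,6) (4,3) (4,4) (4,5) (4,6) (5,3) (5,4) (5,5) (5,6)] -> total=12
Click 2 (2,1) count=2: revealed 1 new [(2,1)] -> total=13
Click 3 (0,4) count=0: revealed 8 new [(0,3) (0,4) (0,5) (0,6) (1,3) (1,4) (1,5) (1,6)] -> total=21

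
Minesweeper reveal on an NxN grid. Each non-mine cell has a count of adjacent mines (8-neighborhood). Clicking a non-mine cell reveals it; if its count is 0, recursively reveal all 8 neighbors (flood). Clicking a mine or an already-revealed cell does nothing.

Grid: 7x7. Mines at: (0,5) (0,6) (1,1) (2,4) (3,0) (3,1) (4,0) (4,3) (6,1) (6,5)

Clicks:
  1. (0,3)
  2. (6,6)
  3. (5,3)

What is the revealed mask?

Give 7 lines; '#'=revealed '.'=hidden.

Click 1 (0,3) count=0: revealed 6 new [(0,2) (0,3) (0,4) (1,2) (1,3) (1,4)] -> total=6
Click 2 (6,6) count=1: revealed 1 new [(6,6)] -> total=7
Click 3 (5,3) count=1: revealed 1 new [(5,3)] -> total=8

Answer: ..###..
..###..
.......
.......
.......
...#...
......#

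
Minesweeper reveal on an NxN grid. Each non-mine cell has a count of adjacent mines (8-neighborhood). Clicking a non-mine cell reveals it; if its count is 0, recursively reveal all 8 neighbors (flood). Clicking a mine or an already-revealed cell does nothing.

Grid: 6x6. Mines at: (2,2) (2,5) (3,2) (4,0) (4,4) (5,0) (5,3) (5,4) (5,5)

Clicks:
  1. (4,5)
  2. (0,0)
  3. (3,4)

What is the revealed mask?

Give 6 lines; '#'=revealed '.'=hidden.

Answer: ######
######
##....
##..#.
.....#
......

Derivation:
Click 1 (4,5) count=3: revealed 1 new [(4,5)] -> total=1
Click 2 (0,0) count=0: revealed 16 new [(0,0) (0,1) (0,2) (0,3) (0,4) (0,5) (1,0) (1,1) (1,2) (1,3) (1,4) (1,5) (2,0) (2,1) (3,0) (3,1)] -> total=17
Click 3 (3,4) count=2: revealed 1 new [(3,4)] -> total=18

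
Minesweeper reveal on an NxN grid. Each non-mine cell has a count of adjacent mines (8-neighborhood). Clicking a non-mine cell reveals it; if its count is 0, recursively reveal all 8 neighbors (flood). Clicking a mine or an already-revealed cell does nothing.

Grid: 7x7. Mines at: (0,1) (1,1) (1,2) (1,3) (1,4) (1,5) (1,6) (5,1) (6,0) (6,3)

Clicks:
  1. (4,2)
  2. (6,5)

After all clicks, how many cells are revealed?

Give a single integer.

Click 1 (4,2) count=1: revealed 1 new [(4,2)] -> total=1
Click 2 (6,5) count=0: revealed 28 new [(2,0) (2,1) (2,2) (2,3) (2,4) (2,5) (2,6) (3,0) (3,1) (3,2) (3,3) (3,4) (3,5) (3,6) (4,0) (4,1) (4,3) (4,4) (4,5) (4,6) (5,2) (5,3) (5,4) (5,5) (5,6) (6,4) (6,5) (6,6)] -> total=29

Answer: 29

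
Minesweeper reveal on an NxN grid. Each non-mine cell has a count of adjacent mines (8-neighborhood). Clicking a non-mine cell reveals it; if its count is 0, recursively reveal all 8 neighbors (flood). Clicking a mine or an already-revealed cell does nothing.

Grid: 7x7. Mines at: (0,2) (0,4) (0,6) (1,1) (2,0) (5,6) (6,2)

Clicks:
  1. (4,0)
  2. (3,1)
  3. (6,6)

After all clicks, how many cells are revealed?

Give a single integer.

Click 1 (4,0) count=0: revealed 36 new [(1,2) (1,3) (1,4) (1,5) (1,6) (2,1) (2,2) (2,3) (2,4) (2,5) (2,6) (3,0) (3,1) (3,2) (3,3) (3,4) (3,5) (3,6) (4,0) (4,1) (4,2) (4,3) (4,4) (4,5) (4,6) (5,0) (5,1) (5,2) (5,3) (5,4) (5,5) (6,0) (6,1) (6,3) (6,4) (6,5)] -> total=36
Click 2 (3,1) count=1: revealed 0 new [(none)] -> total=36
Click 3 (6,6) count=1: revealed 1 new [(6,6)] -> total=37

Answer: 37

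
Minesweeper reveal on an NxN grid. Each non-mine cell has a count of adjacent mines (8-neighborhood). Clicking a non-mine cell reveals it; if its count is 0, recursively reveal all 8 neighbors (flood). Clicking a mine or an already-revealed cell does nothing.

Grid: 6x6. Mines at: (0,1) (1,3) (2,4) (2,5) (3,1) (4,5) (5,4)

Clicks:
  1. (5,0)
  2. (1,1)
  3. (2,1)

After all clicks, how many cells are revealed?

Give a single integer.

Answer: 10

Derivation:
Click 1 (5,0) count=0: revealed 8 new [(4,0) (4,1) (4,2) (4,3) (5,0) (5,1) (5,2) (5,3)] -> total=8
Click 2 (1,1) count=1: revealed 1 new [(1,1)] -> total=9
Click 3 (2,1) count=1: revealed 1 new [(2,1)] -> total=10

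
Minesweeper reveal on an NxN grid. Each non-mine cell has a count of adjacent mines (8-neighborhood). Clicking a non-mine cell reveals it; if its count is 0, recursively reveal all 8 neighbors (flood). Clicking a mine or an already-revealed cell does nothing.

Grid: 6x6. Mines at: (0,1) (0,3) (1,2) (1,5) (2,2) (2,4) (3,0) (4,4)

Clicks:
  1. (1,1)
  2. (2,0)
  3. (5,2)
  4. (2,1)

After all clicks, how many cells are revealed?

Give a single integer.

Answer: 14

Derivation:
Click 1 (1,1) count=3: revealed 1 new [(1,1)] -> total=1
Click 2 (2,0) count=1: revealed 1 new [(2,0)] -> total=2
Click 3 (5,2) count=0: revealed 11 new [(3,1) (3,2) (3,3) (4,0) (4,1) (4,2) (4,3) (5,0) (5,1) (5,2) (5,3)] -> total=13
Click 4 (2,1) count=3: revealed 1 new [(2,1)] -> total=14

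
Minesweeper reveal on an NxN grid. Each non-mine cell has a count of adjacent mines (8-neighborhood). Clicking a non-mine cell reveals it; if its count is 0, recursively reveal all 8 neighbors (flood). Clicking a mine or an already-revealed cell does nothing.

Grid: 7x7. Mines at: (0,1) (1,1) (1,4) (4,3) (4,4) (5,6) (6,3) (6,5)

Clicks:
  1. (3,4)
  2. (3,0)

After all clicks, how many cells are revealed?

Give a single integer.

Answer: 16

Derivation:
Click 1 (3,4) count=2: revealed 1 new [(3,4)] -> total=1
Click 2 (3,0) count=0: revealed 15 new [(2,0) (2,1) (2,2) (3,0) (3,1) (3,2) (4,0) (4,1) (4,2) (5,0) (5,1) (5,2) (6,0) (6,1) (6,2)] -> total=16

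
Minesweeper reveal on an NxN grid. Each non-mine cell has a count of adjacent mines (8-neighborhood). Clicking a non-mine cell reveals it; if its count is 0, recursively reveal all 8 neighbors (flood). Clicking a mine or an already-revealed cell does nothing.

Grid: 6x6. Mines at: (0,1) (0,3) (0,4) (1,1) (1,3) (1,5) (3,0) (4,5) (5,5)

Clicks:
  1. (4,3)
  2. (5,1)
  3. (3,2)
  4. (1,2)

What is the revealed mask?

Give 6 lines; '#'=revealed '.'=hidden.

Click 1 (4,3) count=0: revealed 18 new [(2,1) (2,2) (2,3) (2,4) (3,1) (3,2) (3,3) (3,4) (4,0) (4,1) (4,2) (4,3) (4,4) (5,0) (5,1) (5,2) (5,3) (5,4)] -> total=18
Click 2 (5,1) count=0: revealed 0 new [(none)] -> total=18
Click 3 (3,2) count=0: revealed 0 new [(none)] -> total=18
Click 4 (1,2) count=4: revealed 1 new [(1,2)] -> total=19

Answer: ......
..#...
.####.
.####.
#####.
#####.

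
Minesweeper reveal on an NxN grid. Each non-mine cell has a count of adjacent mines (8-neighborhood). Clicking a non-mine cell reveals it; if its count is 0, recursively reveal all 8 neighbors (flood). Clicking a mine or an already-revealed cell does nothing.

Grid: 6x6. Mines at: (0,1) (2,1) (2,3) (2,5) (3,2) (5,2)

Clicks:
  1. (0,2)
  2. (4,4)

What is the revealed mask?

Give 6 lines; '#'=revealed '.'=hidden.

Click 1 (0,2) count=1: revealed 1 new [(0,2)] -> total=1
Click 2 (4,4) count=0: revealed 9 new [(3,3) (3,4) (3,5) (4,3) (4,4) (4,5) (5,3) (5,4) (5,5)] -> total=10

Answer: ..#...
......
......
...###
...###
...###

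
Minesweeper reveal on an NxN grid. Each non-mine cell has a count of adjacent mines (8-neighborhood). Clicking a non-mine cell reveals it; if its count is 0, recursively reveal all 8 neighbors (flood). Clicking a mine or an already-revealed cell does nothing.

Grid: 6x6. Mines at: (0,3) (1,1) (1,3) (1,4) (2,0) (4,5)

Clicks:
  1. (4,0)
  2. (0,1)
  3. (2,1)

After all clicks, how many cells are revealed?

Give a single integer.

Answer: 20

Derivation:
Click 1 (4,0) count=0: revealed 19 new [(2,1) (2,2) (2,3) (2,4) (3,0) (3,1) (3,2) (3,3) (3,4) (4,0) (4,1) (4,2) (4,3) (4,4) (5,0) (5,1) (5,2) (5,3) (5,4)] -> total=19
Click 2 (0,1) count=1: revealed 1 new [(0,1)] -> total=20
Click 3 (2,1) count=2: revealed 0 new [(none)] -> total=20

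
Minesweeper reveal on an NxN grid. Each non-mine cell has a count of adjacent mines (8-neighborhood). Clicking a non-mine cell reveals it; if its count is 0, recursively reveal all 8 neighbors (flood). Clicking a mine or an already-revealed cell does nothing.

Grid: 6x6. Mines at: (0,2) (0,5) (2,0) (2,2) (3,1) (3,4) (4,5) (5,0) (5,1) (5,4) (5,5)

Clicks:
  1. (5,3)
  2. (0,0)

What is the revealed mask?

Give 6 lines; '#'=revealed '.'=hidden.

Click 1 (5,3) count=1: revealed 1 new [(5,3)] -> total=1
Click 2 (0,0) count=0: revealed 4 new [(0,0) (0,1) (1,0) (1,1)] -> total=5

Answer: ##....
##....
......
......
......
...#..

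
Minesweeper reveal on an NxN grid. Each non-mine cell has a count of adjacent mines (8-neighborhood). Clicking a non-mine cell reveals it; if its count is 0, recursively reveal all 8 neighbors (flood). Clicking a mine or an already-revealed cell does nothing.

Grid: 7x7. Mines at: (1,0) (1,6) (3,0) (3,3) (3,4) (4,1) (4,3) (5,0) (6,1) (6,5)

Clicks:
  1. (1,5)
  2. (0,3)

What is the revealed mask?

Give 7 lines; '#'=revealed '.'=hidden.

Click 1 (1,5) count=1: revealed 1 new [(1,5)] -> total=1
Click 2 (0,3) count=0: revealed 14 new [(0,1) (0,2) (0,3) (0,4) (0,5) (1,1) (1,2) (1,3) (1,4) (2,1) (2,2) (2,3) (2,4) (2,5)] -> total=15

Answer: .#####.
.#####.
.#####.
.......
.......
.......
.......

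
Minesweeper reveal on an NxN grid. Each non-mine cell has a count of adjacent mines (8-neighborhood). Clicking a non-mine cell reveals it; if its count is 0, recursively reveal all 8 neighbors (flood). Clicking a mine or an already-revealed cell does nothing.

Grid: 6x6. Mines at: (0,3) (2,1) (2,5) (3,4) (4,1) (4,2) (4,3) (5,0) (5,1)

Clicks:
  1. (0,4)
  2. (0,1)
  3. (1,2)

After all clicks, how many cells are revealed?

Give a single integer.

Answer: 7

Derivation:
Click 1 (0,4) count=1: revealed 1 new [(0,4)] -> total=1
Click 2 (0,1) count=0: revealed 6 new [(0,0) (0,1) (0,2) (1,0) (1,1) (1,2)] -> total=7
Click 3 (1,2) count=2: revealed 0 new [(none)] -> total=7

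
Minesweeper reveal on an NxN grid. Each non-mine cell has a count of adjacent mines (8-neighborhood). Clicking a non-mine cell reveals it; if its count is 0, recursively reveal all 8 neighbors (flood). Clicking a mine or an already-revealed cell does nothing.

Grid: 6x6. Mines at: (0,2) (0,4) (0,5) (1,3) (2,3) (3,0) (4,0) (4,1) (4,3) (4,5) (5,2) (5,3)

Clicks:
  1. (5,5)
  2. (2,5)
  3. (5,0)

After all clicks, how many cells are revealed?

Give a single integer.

Click 1 (5,5) count=1: revealed 1 new [(5,5)] -> total=1
Click 2 (2,5) count=0: revealed 6 new [(1,4) (1,5) (2,4) (2,5) (3,4) (3,5)] -> total=7
Click 3 (5,0) count=2: revealed 1 new [(5,0)] -> total=8

Answer: 8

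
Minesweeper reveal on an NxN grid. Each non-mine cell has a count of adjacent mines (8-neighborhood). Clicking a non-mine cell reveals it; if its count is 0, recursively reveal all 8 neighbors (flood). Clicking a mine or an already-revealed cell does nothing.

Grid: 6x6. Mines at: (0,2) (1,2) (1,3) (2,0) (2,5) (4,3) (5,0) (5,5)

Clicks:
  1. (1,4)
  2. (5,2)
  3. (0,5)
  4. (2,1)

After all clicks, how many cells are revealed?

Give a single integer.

Answer: 6

Derivation:
Click 1 (1,4) count=2: revealed 1 new [(1,4)] -> total=1
Click 2 (5,2) count=1: revealed 1 new [(5,2)] -> total=2
Click 3 (0,5) count=0: revealed 3 new [(0,4) (0,5) (1,5)] -> total=5
Click 4 (2,1) count=2: revealed 1 new [(2,1)] -> total=6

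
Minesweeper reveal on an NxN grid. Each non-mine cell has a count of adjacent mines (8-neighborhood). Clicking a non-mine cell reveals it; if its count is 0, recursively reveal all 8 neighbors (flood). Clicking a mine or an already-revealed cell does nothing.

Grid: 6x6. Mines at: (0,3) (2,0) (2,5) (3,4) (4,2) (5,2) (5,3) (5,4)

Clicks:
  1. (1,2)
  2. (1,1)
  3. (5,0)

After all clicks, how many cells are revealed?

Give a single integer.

Click 1 (1,2) count=1: revealed 1 new [(1,2)] -> total=1
Click 2 (1,1) count=1: revealed 1 new [(1,1)] -> total=2
Click 3 (5,0) count=0: revealed 6 new [(3,0) (3,1) (4,0) (4,1) (5,0) (5,1)] -> total=8

Answer: 8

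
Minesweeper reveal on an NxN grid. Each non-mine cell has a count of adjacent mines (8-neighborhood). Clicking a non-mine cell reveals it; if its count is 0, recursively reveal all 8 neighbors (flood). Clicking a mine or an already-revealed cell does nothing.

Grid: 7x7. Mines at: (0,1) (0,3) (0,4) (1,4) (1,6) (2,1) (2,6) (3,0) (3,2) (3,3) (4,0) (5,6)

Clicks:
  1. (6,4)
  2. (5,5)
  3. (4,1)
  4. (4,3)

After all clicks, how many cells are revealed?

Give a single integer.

Answer: 17

Derivation:
Click 1 (6,4) count=0: revealed 17 new [(4,1) (4,2) (4,3) (4,4) (4,5) (5,0) (5,1) (5,2) (5,3) (5,4) (5,5) (6,0) (6,1) (6,2) (6,3) (6,4) (6,5)] -> total=17
Click 2 (5,5) count=1: revealed 0 new [(none)] -> total=17
Click 3 (4,1) count=3: revealed 0 new [(none)] -> total=17
Click 4 (4,3) count=2: revealed 0 new [(none)] -> total=17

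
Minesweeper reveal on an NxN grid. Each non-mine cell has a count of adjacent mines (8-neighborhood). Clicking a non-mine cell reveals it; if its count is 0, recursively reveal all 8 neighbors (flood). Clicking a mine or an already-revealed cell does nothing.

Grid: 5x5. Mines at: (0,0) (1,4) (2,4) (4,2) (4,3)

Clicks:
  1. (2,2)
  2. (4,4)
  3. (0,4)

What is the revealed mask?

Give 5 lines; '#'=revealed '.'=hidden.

Click 1 (2,2) count=0: revealed 17 new [(0,1) (0,2) (0,3) (1,0) (1,1) (1,2) (1,3) (2,0) (2,1) (2,2) (2,3) (3,0) (3,1) (3,2) (3,3) (4,0) (4,1)] -> total=17
Click 2 (4,4) count=1: revealed 1 new [(4,4)] -> total=18
Click 3 (0,4) count=1: revealed 1 new [(0,4)] -> total=19

Answer: .####
####.
####.
####.
##..#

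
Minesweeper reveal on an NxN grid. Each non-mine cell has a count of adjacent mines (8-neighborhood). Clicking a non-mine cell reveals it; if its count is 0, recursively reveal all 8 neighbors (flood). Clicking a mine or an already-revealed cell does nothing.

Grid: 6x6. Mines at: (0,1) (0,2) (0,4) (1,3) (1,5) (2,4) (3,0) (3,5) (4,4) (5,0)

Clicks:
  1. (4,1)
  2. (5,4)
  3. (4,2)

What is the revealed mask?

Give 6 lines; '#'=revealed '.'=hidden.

Click 1 (4,1) count=2: revealed 1 new [(4,1)] -> total=1
Click 2 (5,4) count=1: revealed 1 new [(5,4)] -> total=2
Click 3 (4,2) count=0: revealed 11 new [(2,1) (2,2) (2,3) (3,1) (3,2) (3,3) (4,2) (4,3) (5,1) (5,2) (5,3)] -> total=13

Answer: ......
......
.###..
.###..
.###..
.####.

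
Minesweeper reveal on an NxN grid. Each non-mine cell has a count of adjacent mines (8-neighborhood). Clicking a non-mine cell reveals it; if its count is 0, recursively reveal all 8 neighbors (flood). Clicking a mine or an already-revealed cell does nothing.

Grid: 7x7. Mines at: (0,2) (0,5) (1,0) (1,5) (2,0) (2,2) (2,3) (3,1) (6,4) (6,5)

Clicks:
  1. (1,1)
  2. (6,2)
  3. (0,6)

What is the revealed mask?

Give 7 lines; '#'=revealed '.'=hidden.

Answer: ......#
.#.....
....###
..#####
#######
#######
####...

Derivation:
Click 1 (1,1) count=4: revealed 1 new [(1,1)] -> total=1
Click 2 (6,2) count=0: revealed 26 new [(2,4) (2,5) (2,6) (3,2) (3,3) (3,4) (3,5) (3,6) (4,0) (4,1) (4,2) (4,3) (4,4) (4,5) (4,6) (5,0) (5,1) (5,2) (5,3) (5,4) (5,5) (5,6) (6,0) (6,1) (6,2) (6,3)] -> total=27
Click 3 (0,6) count=2: revealed 1 new [(0,6)] -> total=28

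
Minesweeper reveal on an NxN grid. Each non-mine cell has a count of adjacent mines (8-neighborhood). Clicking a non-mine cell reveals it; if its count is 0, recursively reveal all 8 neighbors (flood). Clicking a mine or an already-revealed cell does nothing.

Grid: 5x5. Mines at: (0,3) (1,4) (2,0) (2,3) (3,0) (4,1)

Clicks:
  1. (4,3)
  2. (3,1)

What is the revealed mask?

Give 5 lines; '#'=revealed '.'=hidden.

Answer: .....
.....
.....
.####
..###

Derivation:
Click 1 (4,3) count=0: revealed 6 new [(3,2) (3,3) (3,4) (4,2) (4,3) (4,4)] -> total=6
Click 2 (3,1) count=3: revealed 1 new [(3,1)] -> total=7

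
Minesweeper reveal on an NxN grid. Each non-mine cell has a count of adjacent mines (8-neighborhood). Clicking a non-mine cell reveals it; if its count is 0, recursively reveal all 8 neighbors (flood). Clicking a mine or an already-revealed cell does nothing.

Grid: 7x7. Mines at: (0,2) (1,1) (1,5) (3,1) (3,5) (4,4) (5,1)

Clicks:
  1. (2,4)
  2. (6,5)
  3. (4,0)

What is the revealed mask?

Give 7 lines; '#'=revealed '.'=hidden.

Click 1 (2,4) count=2: revealed 1 new [(2,4)] -> total=1
Click 2 (6,5) count=0: revealed 12 new [(4,5) (4,6) (5,2) (5,3) (5,4) (5,5) (5,6) (6,2) (6,3) (6,4) (6,5) (6,6)] -> total=13
Click 3 (4,0) count=2: revealed 1 new [(4,0)] -> total=14

Answer: .......
.......
....#..
.......
#....##
..#####
..#####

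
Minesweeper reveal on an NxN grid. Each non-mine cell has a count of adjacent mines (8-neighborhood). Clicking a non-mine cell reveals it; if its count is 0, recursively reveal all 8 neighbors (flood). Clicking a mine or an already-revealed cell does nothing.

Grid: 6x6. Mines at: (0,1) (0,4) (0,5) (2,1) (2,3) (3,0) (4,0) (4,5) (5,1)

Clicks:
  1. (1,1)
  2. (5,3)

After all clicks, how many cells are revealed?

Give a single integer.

Click 1 (1,1) count=2: revealed 1 new [(1,1)] -> total=1
Click 2 (5,3) count=0: revealed 9 new [(3,2) (3,3) (3,4) (4,2) (4,3) (4,4) (5,2) (5,3) (5,4)] -> total=10

Answer: 10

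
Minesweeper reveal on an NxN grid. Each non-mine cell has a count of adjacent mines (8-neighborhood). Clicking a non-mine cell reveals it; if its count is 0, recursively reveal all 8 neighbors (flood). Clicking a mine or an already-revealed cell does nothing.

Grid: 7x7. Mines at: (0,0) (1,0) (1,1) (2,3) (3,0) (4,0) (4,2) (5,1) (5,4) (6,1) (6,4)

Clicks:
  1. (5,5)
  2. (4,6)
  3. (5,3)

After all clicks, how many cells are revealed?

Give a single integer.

Answer: 24

Derivation:
Click 1 (5,5) count=2: revealed 1 new [(5,5)] -> total=1
Click 2 (4,6) count=0: revealed 22 new [(0,2) (0,3) (0,4) (0,5) (0,6) (1,2) (1,3) (1,4) (1,5) (1,6) (2,4) (2,5) (2,6) (3,4) (3,5) (3,6) (4,4) (4,5) (4,6) (5,6) (6,5) (6,6)] -> total=23
Click 3 (5,3) count=3: revealed 1 new [(5,3)] -> total=24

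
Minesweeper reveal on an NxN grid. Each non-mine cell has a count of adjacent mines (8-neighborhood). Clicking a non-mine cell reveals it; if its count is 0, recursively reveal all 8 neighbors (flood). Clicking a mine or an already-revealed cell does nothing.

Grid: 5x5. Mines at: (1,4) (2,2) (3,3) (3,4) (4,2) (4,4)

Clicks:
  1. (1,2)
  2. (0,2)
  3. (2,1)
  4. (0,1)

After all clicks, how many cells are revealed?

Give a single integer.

Click 1 (1,2) count=1: revealed 1 new [(1,2)] -> total=1
Click 2 (0,2) count=0: revealed 13 new [(0,0) (0,1) (0,2) (0,3) (1,0) (1,1) (1,3) (2,0) (2,1) (3,0) (3,1) (4,0) (4,1)] -> total=14
Click 3 (2,1) count=1: revealed 0 new [(none)] -> total=14
Click 4 (0,1) count=0: revealed 0 new [(none)] -> total=14

Answer: 14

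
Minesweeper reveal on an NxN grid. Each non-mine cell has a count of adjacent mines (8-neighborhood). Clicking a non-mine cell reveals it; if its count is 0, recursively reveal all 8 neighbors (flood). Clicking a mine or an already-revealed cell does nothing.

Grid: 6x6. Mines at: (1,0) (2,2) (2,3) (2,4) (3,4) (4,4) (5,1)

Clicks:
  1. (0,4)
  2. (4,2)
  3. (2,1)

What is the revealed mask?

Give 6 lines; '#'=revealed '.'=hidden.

Click 1 (0,4) count=0: revealed 10 new [(0,1) (0,2) (0,3) (0,4) (0,5) (1,1) (1,2) (1,3) (1,4) (1,5)] -> total=10
Click 2 (4,2) count=1: revealed 1 new [(4,2)] -> total=11
Click 3 (2,1) count=2: revealed 1 new [(2,1)] -> total=12

Answer: .#####
.#####
.#....
......
..#...
......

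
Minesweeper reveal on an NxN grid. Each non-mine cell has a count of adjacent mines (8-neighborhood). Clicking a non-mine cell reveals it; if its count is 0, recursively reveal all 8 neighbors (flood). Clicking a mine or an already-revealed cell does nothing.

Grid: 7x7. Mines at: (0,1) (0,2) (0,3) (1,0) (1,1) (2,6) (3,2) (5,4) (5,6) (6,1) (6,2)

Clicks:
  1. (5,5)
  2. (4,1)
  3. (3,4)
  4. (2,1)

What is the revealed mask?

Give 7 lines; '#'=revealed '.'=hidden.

Click 1 (5,5) count=2: revealed 1 new [(5,5)] -> total=1
Click 2 (4,1) count=1: revealed 1 new [(4,1)] -> total=2
Click 3 (3,4) count=0: revealed 12 new [(1,3) (1,4) (1,5) (2,3) (2,4) (2,5) (3,3) (3,4) (3,5) (4,3) (4,4) (4,5)] -> total=14
Click 4 (2,1) count=3: revealed 1 new [(2,1)] -> total=15

Answer: .......
...###.
.#.###.
...###.
.#.###.
.....#.
.......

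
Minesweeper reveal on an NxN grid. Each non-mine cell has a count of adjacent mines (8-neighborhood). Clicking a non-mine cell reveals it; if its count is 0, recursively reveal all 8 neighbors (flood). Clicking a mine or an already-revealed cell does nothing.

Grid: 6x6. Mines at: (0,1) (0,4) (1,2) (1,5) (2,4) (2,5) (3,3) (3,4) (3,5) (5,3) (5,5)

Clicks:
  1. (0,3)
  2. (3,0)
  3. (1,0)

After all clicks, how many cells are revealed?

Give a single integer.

Answer: 15

Derivation:
Click 1 (0,3) count=2: revealed 1 new [(0,3)] -> total=1
Click 2 (3,0) count=0: revealed 14 new [(1,0) (1,1) (2,0) (2,1) (2,2) (3,0) (3,1) (3,2) (4,0) (4,1) (4,2) (5,0) (5,1) (5,2)] -> total=15
Click 3 (1,0) count=1: revealed 0 new [(none)] -> total=15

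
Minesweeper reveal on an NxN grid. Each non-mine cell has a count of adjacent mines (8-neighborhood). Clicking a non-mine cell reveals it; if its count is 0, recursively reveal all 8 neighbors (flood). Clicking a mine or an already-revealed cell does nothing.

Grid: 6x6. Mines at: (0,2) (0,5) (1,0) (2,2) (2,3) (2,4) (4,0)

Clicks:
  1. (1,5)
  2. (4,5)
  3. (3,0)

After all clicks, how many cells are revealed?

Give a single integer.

Answer: 17

Derivation:
Click 1 (1,5) count=2: revealed 1 new [(1,5)] -> total=1
Click 2 (4,5) count=0: revealed 15 new [(3,1) (3,2) (3,3) (3,4) (3,5) (4,1) (4,2) (4,3) (4,4) (4,5) (5,1) (5,2) (5,3) (5,4) (5,5)] -> total=16
Click 3 (3,0) count=1: revealed 1 new [(3,0)] -> total=17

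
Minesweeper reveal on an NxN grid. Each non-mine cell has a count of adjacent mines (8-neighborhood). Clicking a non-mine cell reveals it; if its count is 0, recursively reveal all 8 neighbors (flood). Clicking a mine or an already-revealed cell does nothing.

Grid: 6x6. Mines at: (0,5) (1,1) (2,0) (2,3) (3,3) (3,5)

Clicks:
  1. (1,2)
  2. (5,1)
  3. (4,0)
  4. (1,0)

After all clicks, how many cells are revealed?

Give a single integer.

Answer: 17

Derivation:
Click 1 (1,2) count=2: revealed 1 new [(1,2)] -> total=1
Click 2 (5,1) count=0: revealed 15 new [(3,0) (3,1) (3,2) (4,0) (4,1) (4,2) (4,3) (4,4) (4,5) (5,0) (5,1) (5,2) (5,3) (5,4) (5,5)] -> total=16
Click 3 (4,0) count=0: revealed 0 new [(none)] -> total=16
Click 4 (1,0) count=2: revealed 1 new [(1,0)] -> total=17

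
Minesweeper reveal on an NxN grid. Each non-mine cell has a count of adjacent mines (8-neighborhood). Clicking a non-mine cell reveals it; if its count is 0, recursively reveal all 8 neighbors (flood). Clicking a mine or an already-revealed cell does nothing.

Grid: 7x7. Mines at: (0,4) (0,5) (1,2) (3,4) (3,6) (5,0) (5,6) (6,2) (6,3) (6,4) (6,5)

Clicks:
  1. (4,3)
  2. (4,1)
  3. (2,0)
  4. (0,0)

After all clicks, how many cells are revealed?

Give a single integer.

Answer: 19

Derivation:
Click 1 (4,3) count=1: revealed 1 new [(4,3)] -> total=1
Click 2 (4,1) count=1: revealed 1 new [(4,1)] -> total=2
Click 3 (2,0) count=0: revealed 17 new [(0,0) (0,1) (1,0) (1,1) (2,0) (2,1) (2,2) (2,3) (3,0) (3,1) (3,2) (3,3) (4,0) (4,2) (5,1) (5,2) (5,3)] -> total=19
Click 4 (0,0) count=0: revealed 0 new [(none)] -> total=19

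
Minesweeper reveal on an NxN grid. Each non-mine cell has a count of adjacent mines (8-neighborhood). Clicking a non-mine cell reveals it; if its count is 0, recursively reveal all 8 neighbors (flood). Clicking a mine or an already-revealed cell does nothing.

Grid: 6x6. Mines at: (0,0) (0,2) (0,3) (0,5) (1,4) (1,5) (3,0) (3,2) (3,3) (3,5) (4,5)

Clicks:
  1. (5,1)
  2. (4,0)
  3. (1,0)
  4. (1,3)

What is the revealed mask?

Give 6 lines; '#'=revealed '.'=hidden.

Click 1 (5,1) count=0: revealed 10 new [(4,0) (4,1) (4,2) (4,3) (4,4) (5,0) (5,1) (5,2) (5,3) (5,4)] -> total=10
Click 2 (4,0) count=1: revealed 0 new [(none)] -> total=10
Click 3 (1,0) count=1: revealed 1 new [(1,0)] -> total=11
Click 4 (1,3) count=3: revealed 1 new [(1,3)] -> total=12

Answer: ......
#..#..
......
......
#####.
#####.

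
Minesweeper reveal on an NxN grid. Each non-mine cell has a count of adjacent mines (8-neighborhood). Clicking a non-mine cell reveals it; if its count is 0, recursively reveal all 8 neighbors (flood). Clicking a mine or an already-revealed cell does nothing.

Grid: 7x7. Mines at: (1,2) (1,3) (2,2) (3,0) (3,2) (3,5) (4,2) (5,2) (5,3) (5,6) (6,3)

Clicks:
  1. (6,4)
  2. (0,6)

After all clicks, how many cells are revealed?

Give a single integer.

Click 1 (6,4) count=2: revealed 1 new [(6,4)] -> total=1
Click 2 (0,6) count=0: revealed 9 new [(0,4) (0,5) (0,6) (1,4) (1,5) (1,6) (2,4) (2,5) (2,6)] -> total=10

Answer: 10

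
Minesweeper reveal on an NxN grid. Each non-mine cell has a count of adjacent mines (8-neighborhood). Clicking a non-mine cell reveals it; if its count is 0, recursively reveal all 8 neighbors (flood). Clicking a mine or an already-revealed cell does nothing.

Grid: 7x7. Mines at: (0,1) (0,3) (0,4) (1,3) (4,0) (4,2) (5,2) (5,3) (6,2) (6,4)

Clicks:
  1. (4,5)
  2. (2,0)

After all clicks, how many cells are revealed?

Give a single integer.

Answer: 31

Derivation:
Click 1 (4,5) count=0: revealed 22 new [(0,5) (0,6) (1,4) (1,5) (1,6) (2,3) (2,4) (2,5) (2,6) (3,3) (3,4) (3,5) (3,6) (4,3) (4,4) (4,5) (4,6) (5,4) (5,5) (5,6) (6,5) (6,6)] -> total=22
Click 2 (2,0) count=0: revealed 9 new [(1,0) (1,1) (1,2) (2,0) (2,1) (2,2) (3,0) (3,1) (3,2)] -> total=31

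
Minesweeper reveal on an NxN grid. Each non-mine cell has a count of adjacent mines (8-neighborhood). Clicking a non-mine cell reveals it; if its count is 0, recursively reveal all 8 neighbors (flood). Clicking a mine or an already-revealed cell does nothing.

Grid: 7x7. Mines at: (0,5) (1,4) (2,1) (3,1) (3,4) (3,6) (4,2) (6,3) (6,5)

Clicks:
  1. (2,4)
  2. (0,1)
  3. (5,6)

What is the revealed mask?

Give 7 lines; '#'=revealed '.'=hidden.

Click 1 (2,4) count=2: revealed 1 new [(2,4)] -> total=1
Click 2 (0,1) count=0: revealed 8 new [(0,0) (0,1) (0,2) (0,3) (1,0) (1,1) (1,2) (1,3)] -> total=9
Click 3 (5,6) count=1: revealed 1 new [(5,6)] -> total=10

Answer: ####...
####...
....#..
.......
.......
......#
.......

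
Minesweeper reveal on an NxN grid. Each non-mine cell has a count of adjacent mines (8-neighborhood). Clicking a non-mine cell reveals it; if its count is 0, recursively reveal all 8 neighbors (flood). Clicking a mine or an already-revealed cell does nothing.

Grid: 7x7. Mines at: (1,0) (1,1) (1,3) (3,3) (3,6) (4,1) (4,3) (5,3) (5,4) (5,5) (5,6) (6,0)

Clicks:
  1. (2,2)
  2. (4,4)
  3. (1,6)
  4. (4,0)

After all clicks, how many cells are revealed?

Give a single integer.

Click 1 (2,2) count=3: revealed 1 new [(2,2)] -> total=1
Click 2 (4,4) count=5: revealed 1 new [(4,4)] -> total=2
Click 3 (1,6) count=0: revealed 9 new [(0,4) (0,5) (0,6) (1,4) (1,5) (1,6) (2,4) (2,5) (2,6)] -> total=11
Click 4 (4,0) count=1: revealed 1 new [(4,0)] -> total=12

Answer: 12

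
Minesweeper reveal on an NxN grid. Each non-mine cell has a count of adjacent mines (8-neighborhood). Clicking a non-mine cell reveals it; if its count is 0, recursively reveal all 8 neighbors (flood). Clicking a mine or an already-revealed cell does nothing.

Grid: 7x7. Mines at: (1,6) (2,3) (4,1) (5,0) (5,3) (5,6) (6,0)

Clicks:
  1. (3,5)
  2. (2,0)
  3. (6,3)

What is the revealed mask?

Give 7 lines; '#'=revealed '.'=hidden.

Answer: ######.
######.
###.###
###.###
....###
.......
...#...

Derivation:
Click 1 (3,5) count=0: revealed 9 new [(2,4) (2,5) (2,6) (3,4) (3,5) (3,6) (4,4) (4,5) (4,6)] -> total=9
Click 2 (2,0) count=0: revealed 18 new [(0,0) (0,1) (0,2) (0,3) (0,4) (0,5) (1,0) (1,1) (1,2) (1,3) (1,4) (1,5) (2,0) (2,1) (2,2) (3,0) (3,1) (3,2)] -> total=27
Click 3 (6,3) count=1: revealed 1 new [(6,3)] -> total=28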